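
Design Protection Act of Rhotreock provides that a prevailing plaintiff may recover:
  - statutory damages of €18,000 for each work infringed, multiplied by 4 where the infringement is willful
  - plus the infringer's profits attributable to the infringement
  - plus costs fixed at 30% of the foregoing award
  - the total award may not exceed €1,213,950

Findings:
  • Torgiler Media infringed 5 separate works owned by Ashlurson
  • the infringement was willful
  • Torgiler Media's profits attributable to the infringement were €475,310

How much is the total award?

€1,085,903

Statutory damages: 5 × €18,000 = €90,000
Multiplied by 4: 4 × €90,000 = €360,000
Combined award: €360,000 + €475,310 = €835,310
Costs: 30% of €835,310 = €250,593
Award plus costs: €835,310 + €250,593 = €1,085,903
Cap at €1,213,950: €1,085,903 is within the cap, no reduction.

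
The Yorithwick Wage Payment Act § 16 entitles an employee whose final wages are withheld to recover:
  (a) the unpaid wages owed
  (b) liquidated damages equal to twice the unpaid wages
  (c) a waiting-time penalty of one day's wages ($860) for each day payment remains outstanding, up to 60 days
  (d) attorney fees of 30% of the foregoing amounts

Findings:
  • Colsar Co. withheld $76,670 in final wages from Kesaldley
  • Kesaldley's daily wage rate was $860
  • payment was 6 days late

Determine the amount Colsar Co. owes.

Doubled: 2 × $76,670 = $153,340
Penalty days: min(6, 60) = 6
Waiting-time penalty: 6 × $860 = $5,160
Subtotal: $76,670 + $153,340 + $5,160 = $235,170
Attorney fees: 30% of $235,170 = $70,551
Total award: $235,170 + $70,551 = $305,721

Total award: $305,721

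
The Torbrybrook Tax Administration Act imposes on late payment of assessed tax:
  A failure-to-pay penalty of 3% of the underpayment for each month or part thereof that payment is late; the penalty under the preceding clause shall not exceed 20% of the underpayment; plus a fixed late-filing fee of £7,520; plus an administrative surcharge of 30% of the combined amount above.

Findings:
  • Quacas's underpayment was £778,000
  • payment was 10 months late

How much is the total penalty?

Accrued rate: 3% × 10 = 30%, capped at 20% → 20%
Failure-to-pay penalty: 20% of £778,000 = £155,600
Penalty before surcharge: £155,600 + £7,520 = £163,120
Administrative surcharge: 30% of £163,120 = £48,936
Total penalty: £163,120 + £48,936 = £212,056

£212,056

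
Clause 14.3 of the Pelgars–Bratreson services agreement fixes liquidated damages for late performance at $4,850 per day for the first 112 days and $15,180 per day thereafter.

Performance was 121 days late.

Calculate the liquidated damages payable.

$679,820

First 112 days: 112 × $4,850 = $543,200
Remaining days: (121 − 112) × $15,180 = $136,620
Accrued per-day damages: $543,200 + $136,620 = $679,820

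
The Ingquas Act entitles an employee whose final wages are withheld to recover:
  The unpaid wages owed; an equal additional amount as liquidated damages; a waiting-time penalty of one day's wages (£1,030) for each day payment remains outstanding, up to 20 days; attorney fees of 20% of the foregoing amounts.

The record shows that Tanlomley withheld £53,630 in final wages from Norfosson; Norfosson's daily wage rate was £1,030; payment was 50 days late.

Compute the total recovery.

£153,432

Liquidated damages (equal amount): £53,630
Penalty days: min(50, 20) = 20
Waiting-time penalty: 20 × £1,030 = £20,600
Subtotal: £53,630 + £53,630 + £20,600 = £127,860
Attorney fees: 20% of £127,860 = £25,572
Total award: £127,860 + £25,572 = £153,432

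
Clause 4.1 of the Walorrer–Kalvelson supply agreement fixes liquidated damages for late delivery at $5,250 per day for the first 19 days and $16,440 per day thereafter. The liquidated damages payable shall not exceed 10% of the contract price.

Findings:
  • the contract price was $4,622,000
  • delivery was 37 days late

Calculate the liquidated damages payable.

First 19 days: 19 × $5,250 = $99,750
Remaining days: (37 − 19) × $16,440 = $295,920
Accrued per-day damages: $99,750 + $295,920 = $395,670
Cap: 10% of $4,622,000 = $462,200
Cap at $462,200: $395,670 is within the cap, no reduction.

$395,670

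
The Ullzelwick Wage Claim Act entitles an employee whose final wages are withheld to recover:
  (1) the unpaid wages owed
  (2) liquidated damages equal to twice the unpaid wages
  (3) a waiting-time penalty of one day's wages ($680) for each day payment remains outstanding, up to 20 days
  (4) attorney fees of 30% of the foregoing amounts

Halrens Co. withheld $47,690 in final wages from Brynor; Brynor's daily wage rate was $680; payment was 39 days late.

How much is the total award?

Doubled: 2 × $47,690 = $95,380
Penalty days: min(39, 20) = 20
Waiting-time penalty: 20 × $680 = $13,600
Subtotal: $47,690 + $95,380 + $13,600 = $156,670
Attorney fees: 30% of $156,670 = $47,001
Total award: $156,670 + $47,001 = $203,671

$203,671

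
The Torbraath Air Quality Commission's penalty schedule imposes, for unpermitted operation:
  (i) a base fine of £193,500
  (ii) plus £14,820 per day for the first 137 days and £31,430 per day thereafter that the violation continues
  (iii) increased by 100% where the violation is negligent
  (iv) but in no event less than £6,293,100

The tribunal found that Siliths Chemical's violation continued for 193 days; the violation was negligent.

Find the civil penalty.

Civil penalty: £7,967,840

First 137 days: 137 × £14,820 = £2,030,340
Remaining days: (193 − 137) × £31,430 = £1,760,080
Per-day component: £2,030,340 + £1,760,080 = £3,790,420
Base plus per-day: £193,500 + £3,790,420 = £3,983,920
Enhancement: 100% of £3,983,920 = £3,983,920
Enhanced fine: £3,983,920 + £3,983,920 = £7,967,840
Minimum £6,293,100: £7,967,840 meets the minimum, no increase.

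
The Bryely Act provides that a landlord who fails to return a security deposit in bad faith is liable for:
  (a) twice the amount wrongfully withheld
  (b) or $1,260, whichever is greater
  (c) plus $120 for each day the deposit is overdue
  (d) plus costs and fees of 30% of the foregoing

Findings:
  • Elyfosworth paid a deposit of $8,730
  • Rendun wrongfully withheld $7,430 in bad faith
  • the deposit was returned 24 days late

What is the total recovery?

Doubled: 2 × $7,430 = $14,860
Minimum $1,260: $14,860 meets the minimum, no increase.
Late-return penalty: 24 × $120 = $2,880
Damages plus late penalty: $14,860 + $2,880 = $17,740
Costs and fees: 30% of $17,740 = $5,322
Total recovery: $17,740 + $5,322 = $23,062

Recovery: $23,062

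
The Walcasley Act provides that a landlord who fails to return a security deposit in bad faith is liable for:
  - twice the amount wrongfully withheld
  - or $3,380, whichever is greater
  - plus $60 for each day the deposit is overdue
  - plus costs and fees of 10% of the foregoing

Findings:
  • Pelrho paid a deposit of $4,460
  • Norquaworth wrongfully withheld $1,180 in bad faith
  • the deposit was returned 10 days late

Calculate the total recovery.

Doubled: 2 × $1,180 = $2,360
Minimum $3,380: $2,360 is below the minimum → $3,380
Late-return penalty: 10 × $60 = $600
Damages plus late penalty: $3,380 + $600 = $3,980
Costs and fees: 10% of $3,980 = $398
Total recovery: $3,980 + $398 = $4,378

$4,378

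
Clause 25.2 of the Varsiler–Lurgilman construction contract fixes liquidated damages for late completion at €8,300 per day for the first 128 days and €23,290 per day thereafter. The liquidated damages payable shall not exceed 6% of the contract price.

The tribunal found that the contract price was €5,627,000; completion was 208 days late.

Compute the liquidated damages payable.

First 128 days: 128 × €8,300 = €1,062,400
Remaining days: (208 − 128) × €23,290 = €1,863,200
Accrued per-day damages: €1,062,400 + €1,863,200 = €2,925,600
Cap: 6% of €5,627,000 = €337,620
Cap at €337,620: €2,925,600 exceeds the cap → €337,620

€337,620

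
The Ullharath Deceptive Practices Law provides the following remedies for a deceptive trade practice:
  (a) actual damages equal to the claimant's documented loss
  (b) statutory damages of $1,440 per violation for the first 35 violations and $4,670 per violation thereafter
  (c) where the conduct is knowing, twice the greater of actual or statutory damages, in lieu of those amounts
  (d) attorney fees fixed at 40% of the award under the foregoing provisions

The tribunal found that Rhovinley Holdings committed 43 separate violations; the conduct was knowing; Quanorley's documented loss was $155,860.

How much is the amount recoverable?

First 35 violations: 35 × $1,440 = $50,400
Remaining violations: (43 − 35) × $4,670 = $37,360
Statutory damages: $50,400 + $37,360 = $87,760
Greater of actual damages ($155,860) or statutory damages ($87,760): $155,860
Doubled: 2 × $155,860 = $311,720
Attorney fees: 40% of $311,720 = $124,688
Total recovery: $311,720 + $124,688 = $436,408

Total recovery: $436,408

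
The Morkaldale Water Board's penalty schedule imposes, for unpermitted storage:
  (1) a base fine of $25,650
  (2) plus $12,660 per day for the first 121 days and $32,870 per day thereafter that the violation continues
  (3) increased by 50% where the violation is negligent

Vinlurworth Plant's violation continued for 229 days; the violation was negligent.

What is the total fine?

Civil penalty: $7,661,205

First 121 days: 121 × $12,660 = $1,531,860
Remaining days: (229 − 121) × $32,870 = $3,549,960
Per-day component: $1,531,860 + $3,549,960 = $5,081,820
Base plus per-day: $25,650 + $5,081,820 = $5,107,470
Enhancement: 50% of $5,107,470 = $2,553,735
Enhanced fine: $5,107,470 + $2,553,735 = $7,661,205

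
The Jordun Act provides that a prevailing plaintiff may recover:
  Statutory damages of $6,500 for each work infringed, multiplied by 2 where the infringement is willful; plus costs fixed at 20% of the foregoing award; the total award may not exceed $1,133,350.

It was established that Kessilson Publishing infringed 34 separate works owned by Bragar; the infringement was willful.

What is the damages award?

$530,400

Statutory damages: 34 × $6,500 = $221,000
Doubled: 2 × $221,000 = $442,000
Costs: 20% of $442,000 = $88,400
Award plus costs: $442,000 + $88,400 = $530,400
Cap at $1,133,350: $530,400 is within the cap, no reduction.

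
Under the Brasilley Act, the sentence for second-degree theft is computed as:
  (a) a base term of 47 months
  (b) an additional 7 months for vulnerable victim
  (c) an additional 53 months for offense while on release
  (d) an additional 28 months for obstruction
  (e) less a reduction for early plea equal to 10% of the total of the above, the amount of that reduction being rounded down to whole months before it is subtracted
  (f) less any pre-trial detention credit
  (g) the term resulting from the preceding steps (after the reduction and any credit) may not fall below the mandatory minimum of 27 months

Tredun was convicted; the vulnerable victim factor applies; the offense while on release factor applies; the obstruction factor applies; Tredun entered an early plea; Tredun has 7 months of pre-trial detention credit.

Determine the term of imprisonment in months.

115 months

Vulnerable victim enhancement: +7 months
Offense while on release enhancement: +53 months
Obstruction enhancement: +28 months
Adjusted term: 47 months + 7 months + 53 months + 28 months = 135 months
Early plea reduction: 10% of 135 months = 13 months (rounded down)
After reduction: 135 − 13 = 122 months
Less pre-trial detention credit: 122 months − 7 months = 115 months
Minimum 27 months: 115 months meets the minimum, no increase.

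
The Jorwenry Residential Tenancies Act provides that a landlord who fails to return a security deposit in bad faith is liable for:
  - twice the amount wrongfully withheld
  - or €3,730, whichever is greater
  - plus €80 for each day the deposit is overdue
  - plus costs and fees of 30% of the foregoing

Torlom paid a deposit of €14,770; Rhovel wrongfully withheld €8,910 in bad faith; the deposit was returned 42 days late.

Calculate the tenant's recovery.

Doubled: 2 × €8,910 = €17,820
Minimum €3,730: €17,820 meets the minimum, no increase.
Late-return penalty: 42 × €80 = €3,360
Damages plus late penalty: €17,820 + €3,360 = €21,180
Costs and fees: 30% of €21,180 = €6,354
Total recovery: €21,180 + €6,354 = €27,534

€27,534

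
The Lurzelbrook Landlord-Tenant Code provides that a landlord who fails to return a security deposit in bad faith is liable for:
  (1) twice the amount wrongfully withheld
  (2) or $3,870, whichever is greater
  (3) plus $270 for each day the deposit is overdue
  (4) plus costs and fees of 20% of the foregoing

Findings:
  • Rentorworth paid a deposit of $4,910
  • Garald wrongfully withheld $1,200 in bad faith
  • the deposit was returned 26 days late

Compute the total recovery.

Recovery: $13,068

Doubled: 2 × $1,200 = $2,400
Minimum $3,870: $2,400 is below the minimum → $3,870
Late-return penalty: 26 × $270 = $7,020
Damages plus late penalty: $3,870 + $7,020 = $10,890
Costs and fees: 20% of $10,890 = $2,178
Total recovery: $10,890 + $2,178 = $13,068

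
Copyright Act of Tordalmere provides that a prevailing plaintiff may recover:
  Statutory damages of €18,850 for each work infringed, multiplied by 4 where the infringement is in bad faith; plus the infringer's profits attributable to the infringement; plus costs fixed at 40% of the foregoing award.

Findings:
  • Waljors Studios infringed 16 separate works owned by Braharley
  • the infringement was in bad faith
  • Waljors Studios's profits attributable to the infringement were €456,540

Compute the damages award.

€2,328,116

Statutory damages: 16 × €18,850 = €301,600
Multiplied by 4: 4 × €301,600 = €1,206,400
Combined award: €1,206,400 + €456,540 = €1,662,940
Costs: 40% of €1,662,940 = €665,176
Award plus costs: €1,662,940 + €665,176 = €2,328,116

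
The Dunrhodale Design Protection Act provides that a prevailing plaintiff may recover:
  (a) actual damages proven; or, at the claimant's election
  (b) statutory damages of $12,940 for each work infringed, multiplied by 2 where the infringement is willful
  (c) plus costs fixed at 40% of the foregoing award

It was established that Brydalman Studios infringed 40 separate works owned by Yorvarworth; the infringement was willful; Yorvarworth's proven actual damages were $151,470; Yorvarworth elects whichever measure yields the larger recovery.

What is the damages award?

$1,449,280

Statutory damages: 40 × $12,940 = $517,600
Doubled: 2 × $517,600 = $1,035,200
Greater of actual damages ($151,470) or enhanced statutory damages ($1,035,200): $1,035,200
Costs: 40% of $1,035,200 = $414,080
Award plus costs: $1,035,200 + $414,080 = $1,449,280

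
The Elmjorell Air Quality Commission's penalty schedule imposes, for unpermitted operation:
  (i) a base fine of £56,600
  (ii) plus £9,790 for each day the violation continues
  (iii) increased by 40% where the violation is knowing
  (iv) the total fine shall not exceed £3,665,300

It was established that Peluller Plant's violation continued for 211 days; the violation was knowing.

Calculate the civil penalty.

Civil penalty: £2,971,206

Per-day component: 211 × £9,790 = £2,065,690
Base plus per-day: £56,600 + £2,065,690 = £2,122,290
Enhancement: 40% of £2,122,290 = £848,916
Enhanced fine: £2,122,290 + £848,916 = £2,971,206
Cap at £3,665,300: £2,971,206 is within the cap, no reduction.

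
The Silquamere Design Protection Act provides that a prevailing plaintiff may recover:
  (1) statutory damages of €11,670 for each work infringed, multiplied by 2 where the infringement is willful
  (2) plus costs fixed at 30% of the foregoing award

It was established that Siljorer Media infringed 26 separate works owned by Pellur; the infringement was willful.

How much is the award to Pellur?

€788,892

Statutory damages: 26 × €11,670 = €303,420
Doubled: 2 × €303,420 = €606,840
Costs: 30% of €606,840 = €182,052
Award plus costs: €606,840 + €182,052 = €788,892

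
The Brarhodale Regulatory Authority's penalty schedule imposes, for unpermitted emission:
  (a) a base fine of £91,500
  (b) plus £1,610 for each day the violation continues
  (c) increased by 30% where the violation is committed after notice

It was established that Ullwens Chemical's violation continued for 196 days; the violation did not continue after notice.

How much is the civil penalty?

Per-day component: 196 × £1,610 = £315,560
Base plus per-day: £91,500 + £315,560 = £407,060
The violation did not continue after notice: no 30% increase.

£407,060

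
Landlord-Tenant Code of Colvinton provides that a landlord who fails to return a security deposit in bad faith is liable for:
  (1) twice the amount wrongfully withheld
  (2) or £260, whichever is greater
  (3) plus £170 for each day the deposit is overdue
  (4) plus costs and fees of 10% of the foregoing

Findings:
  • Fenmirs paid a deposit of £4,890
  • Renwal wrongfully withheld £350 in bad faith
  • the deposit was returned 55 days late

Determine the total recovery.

Doubled: 2 × £350 = £700
Minimum £260: £700 meets the minimum, no increase.
Late-return penalty: 55 × £170 = £9,350
Damages plus late penalty: £700 + £9,350 = £10,050
Costs and fees: 10% of £10,050 = £1,005
Total recovery: £10,050 + £1,005 = £11,055

£11,055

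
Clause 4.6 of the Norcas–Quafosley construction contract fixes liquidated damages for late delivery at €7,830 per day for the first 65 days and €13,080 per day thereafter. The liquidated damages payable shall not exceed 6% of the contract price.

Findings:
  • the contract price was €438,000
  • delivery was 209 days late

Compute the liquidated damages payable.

First 65 days: 65 × €7,830 = €508,950
Remaining days: (209 − 65) × €13,080 = €1,883,520
Accrued per-day damages: €508,950 + €1,883,520 = €2,392,470
Cap: 6% of €438,000 = €26,280
Cap at €26,280: €2,392,470 exceeds the cap → €26,280

€26,280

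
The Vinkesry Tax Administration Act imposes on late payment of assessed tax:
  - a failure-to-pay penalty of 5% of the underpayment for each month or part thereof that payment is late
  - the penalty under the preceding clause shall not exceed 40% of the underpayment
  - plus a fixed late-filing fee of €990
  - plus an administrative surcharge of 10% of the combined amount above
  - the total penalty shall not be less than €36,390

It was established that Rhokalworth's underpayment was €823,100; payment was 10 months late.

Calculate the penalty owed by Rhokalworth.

€363,253

Accrued rate: 5% × 10 = 50%, capped at 40% → 40%
Failure-to-pay penalty: 40% of €823,100 = €329,240
Penalty before surcharge: €329,240 + €990 = €330,230
Administrative surcharge: 10% of €330,230 = €33,023
Total penalty: €330,230 + €33,023 = €363,253
Minimum €36,390: €363,253 meets the minimum, no increase.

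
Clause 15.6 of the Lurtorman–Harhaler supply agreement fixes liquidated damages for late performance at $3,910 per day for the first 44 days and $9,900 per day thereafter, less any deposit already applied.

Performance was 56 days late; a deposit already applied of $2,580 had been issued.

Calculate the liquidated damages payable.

$288,260

First 44 days: 44 × $3,910 = $172,040
Remaining days: (56 − 44) × $9,900 = $118,800
Accrued per-day damages: $172,040 + $118,800 = $290,840
Less deposit already applied: $290,840 − $2,580 = $288,260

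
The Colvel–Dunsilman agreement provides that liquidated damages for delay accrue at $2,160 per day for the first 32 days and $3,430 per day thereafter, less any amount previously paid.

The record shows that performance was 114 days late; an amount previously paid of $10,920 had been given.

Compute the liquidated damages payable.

Liquidated damages: $339,460

First 32 days: 32 × $2,160 = $69,120
Remaining days: (114 − 32) × $3,430 = $281,260
Accrued per-day damages: $69,120 + $281,260 = $350,380
Less amount previously paid: $350,380 − $10,920 = $339,460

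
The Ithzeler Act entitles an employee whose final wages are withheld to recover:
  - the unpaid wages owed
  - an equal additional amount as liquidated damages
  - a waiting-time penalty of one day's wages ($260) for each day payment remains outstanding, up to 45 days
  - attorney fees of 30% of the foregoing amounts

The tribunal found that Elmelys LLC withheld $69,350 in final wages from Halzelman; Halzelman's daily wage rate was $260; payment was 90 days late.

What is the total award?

Liquidated damages (equal amount): $69,350
Penalty days: min(90, 45) = 45
Waiting-time penalty: 45 × $260 = $11,700
Subtotal: $69,350 + $69,350 + $11,700 = $150,400
Attorney fees: 30% of $150,400 = $45,120
Total award: $150,400 + $45,120 = $195,520

$195,520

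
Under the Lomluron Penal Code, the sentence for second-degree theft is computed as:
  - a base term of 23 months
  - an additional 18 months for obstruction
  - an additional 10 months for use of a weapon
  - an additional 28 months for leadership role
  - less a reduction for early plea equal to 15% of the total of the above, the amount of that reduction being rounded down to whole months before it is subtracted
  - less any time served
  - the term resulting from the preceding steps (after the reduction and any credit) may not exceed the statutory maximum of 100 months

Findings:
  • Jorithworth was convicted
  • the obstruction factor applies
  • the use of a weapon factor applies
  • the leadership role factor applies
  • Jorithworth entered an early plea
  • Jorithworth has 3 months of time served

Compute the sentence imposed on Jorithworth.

65 months

Obstruction enhancement: +18 months
Use of a weapon enhancement: +10 months
Leadership role enhancement: +28 months
Adjusted term: 23 months + 18 months + 10 months + 28 months = 79 months
Early plea reduction: 15% of 79 months = 11 months (rounded down)
After reduction: 79 − 11 = 68 months
Less time served: 68 months − 3 months = 65 months
Cap at 100 months: 65 months is within the cap, no reduction.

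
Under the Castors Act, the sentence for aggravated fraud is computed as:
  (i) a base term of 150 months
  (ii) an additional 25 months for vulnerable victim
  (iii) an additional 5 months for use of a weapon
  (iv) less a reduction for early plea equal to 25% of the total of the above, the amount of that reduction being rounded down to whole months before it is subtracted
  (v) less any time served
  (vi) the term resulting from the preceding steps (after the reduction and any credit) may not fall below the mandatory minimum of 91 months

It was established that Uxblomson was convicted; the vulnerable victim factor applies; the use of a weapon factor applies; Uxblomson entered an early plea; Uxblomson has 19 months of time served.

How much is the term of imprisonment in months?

Vulnerable victim enhancement: +25 months
Use of a weapon enhancement: +5 months
Adjusted term: 150 months + 25 months + 5 months = 180 months
Early plea reduction: 25% of 180 months = 45 months (rounded down)
After reduction: 180 − 45 = 135 months
Less time served: 135 months − 19 months = 116 months
Minimum 91 months: 116 months meets the minimum, no increase.

Sentence: 116 months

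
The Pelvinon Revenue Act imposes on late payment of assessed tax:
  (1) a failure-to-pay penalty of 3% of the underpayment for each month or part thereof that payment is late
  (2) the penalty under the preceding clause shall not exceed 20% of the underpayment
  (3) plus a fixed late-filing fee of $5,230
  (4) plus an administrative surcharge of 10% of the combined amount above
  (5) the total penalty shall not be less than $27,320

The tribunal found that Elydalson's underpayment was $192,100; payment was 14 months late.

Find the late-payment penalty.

Accrued rate: 3% × 14 = 42%, capped at 20% → 20%
Failure-to-pay penalty: 20% of $192,100 = $38,420
Penalty before surcharge: $38,420 + $5,230 = $43,650
Administrative surcharge: 10% of $43,650 = $4,365
Total penalty: $43,650 + $4,365 = $48,015
Minimum $27,320: $48,015 meets the minimum, no increase.

$48,015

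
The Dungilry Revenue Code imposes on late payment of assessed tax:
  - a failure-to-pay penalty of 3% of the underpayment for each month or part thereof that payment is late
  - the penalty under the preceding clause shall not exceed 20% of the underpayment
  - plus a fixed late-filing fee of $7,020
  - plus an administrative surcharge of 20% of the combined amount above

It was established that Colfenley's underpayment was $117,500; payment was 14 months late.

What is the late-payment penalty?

$36,624

Accrued rate: 3% × 14 = 42%, capped at 20% → 20%
Failure-to-pay penalty: 20% of $117,500 = $23,500
Penalty before surcharge: $23,500 + $7,020 = $30,520
Administrative surcharge: 20% of $30,520 = $6,104
Total penalty: $30,520 + $6,104 = $36,624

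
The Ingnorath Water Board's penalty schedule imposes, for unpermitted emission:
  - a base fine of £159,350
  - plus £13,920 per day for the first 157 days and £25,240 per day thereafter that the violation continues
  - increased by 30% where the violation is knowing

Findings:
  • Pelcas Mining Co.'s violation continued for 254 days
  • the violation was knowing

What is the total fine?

First 157 days: 157 × £13,920 = £2,185,440
Remaining days: (254 − 157) × £25,240 = £2,448,280
Per-day component: £2,185,440 + £2,448,280 = £4,633,720
Base plus per-day: £159,350 + £4,633,720 = £4,793,070
Enhancement: 30% of £4,793,070 = £1,437,921
Enhanced fine: £4,793,070 + £1,437,921 = £6,230,991

Civil penalty: £6,230,991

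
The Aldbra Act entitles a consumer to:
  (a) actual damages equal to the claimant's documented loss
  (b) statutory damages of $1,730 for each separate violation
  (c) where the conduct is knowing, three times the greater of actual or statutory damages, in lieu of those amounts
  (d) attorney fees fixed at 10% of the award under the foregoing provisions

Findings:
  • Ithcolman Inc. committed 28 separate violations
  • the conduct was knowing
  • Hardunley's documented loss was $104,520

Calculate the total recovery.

$344,916

Statutory damages: 28 × $1,730 = $48,440
Greater of actual damages ($104,520) or statutory damages ($48,440): $104,520
Trebled: 3 × $104,520 = $313,560
Attorney fees: 10% of $313,560 = $31,356
Total recovery: $313,560 + $31,356 = $344,916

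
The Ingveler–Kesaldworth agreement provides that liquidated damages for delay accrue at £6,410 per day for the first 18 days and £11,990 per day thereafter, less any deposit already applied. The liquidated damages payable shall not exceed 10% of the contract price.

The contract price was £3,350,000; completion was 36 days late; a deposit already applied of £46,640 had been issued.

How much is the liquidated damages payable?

First 18 days: 18 × £6,410 = £115,380
Remaining days: (36 − 18) × £11,990 = £215,820
Accrued per-day damages: £115,380 + £215,820 = £331,200
Less deposit already applied: £331,200 − £46,640 = £284,560
Cap: 10% of £3,350,000 = £335,000
Cap at £335,000: £284,560 is within the cap, no reduction.

Liquidated damages: £284,560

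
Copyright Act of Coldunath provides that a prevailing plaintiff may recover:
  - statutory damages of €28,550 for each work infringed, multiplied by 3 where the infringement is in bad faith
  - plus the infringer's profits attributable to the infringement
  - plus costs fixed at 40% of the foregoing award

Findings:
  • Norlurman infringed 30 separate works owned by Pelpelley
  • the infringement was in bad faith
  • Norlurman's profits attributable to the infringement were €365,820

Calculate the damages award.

Statutory damages: 30 × €28,550 = €856,500
Trebled: 3 × €856,500 = €2,569,500
Combined award: €2,569,500 + €365,820 = €2,935,320
Costs: 40% of €2,935,320 = €1,174,128
Award plus costs: €2,935,320 + €1,174,128 = €4,109,448

Award: €4,109,448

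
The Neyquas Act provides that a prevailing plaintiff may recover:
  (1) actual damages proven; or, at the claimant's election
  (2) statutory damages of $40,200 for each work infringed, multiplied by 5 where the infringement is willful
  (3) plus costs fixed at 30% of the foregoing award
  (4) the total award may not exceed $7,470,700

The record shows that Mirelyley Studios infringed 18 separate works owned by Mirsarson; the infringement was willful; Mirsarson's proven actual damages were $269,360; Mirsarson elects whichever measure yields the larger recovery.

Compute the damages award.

Statutory damages: 18 × $40,200 = $723,600
Multiplied by 5: 5 × $723,600 = $3,618,000
Greater of actual damages ($269,360) or enhanced statutory damages ($3,618,000): $3,618,000
Costs: 30% of $3,618,000 = $1,085,400
Award plus costs: $3,618,000 + $1,085,400 = $4,703,400
Cap at $7,470,700: $4,703,400 is within the cap, no reduction.

$4,703,400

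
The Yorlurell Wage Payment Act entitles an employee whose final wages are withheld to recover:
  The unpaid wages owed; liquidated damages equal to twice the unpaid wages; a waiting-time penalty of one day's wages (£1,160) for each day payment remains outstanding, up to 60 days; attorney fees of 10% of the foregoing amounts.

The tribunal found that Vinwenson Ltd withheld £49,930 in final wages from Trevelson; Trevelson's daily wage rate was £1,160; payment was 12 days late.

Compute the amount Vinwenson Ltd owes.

£180,081

Doubled: 2 × £49,930 = £99,860
Penalty days: min(12, 60) = 12
Waiting-time penalty: 12 × £1,160 = £13,920
Subtotal: £49,930 + £99,860 + £13,920 = £163,710
Attorney fees: 10% of £163,710 = £16,371
Total award: £163,710 + £16,371 = £180,081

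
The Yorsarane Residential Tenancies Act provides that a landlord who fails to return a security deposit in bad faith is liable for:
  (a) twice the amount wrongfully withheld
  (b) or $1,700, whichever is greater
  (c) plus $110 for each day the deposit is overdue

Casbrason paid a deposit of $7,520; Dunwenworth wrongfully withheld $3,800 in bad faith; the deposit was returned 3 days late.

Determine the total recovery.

$7,930

Doubled: 2 × $3,800 = $7,600
Minimum $1,700: $7,600 meets the minimum, no increase.
Late-return penalty: 3 × $110 = $330
Damages plus late penalty: $7,600 + $330 = $7,930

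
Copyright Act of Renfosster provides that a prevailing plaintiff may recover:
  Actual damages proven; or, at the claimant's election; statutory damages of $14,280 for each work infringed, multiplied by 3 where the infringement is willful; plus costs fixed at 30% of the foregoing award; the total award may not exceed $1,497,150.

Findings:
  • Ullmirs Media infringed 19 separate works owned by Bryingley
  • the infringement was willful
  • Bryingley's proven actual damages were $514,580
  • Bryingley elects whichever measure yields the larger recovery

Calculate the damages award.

Statutory damages: 19 × $14,280 = $271,320
Trebled: 3 × $271,320 = $813,960
Greater of actual damages ($514,580) or enhanced statutory damages ($813,960): $813,960
Costs: 30% of $813,960 = $244,188
Award plus costs: $813,960 + $244,188 = $1,058,148
Cap at $1,497,150: $1,058,148 is within the cap, no reduction.

$1,058,148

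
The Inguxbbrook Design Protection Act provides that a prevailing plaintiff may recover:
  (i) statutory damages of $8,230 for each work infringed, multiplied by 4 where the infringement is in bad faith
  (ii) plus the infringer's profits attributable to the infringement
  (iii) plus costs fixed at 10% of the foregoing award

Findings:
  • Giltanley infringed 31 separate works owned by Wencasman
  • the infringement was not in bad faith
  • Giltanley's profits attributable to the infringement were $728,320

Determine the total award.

$1,081,795

Statutory damages: 31 × $8,230 = $255,130
Infringement not in bad faith: no ×4 enhancement.
Combined award: $255,130 + $728,320 = $983,450
Costs: 10% of $983,450 = $98,345
Award plus costs: $983,450 + $98,345 = $1,081,795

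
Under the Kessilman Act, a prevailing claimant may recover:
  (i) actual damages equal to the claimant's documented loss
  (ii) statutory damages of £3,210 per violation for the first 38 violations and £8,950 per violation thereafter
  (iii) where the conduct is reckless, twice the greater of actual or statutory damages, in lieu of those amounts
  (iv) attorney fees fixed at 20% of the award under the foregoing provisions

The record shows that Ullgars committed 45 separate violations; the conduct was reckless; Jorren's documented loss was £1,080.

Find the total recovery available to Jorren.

First 38 violations: 38 × £3,210 = £121,980
Remaining violations: (45 − 38) × £8,950 = £62,650
Statutory damages: £121,980 + £62,650 = £184,630
Greater of actual damages (£1,080) or statutory damages (£184,630): £184,630
Doubled: 2 × £184,630 = £369,260
Attorney fees: 20% of £369,260 = £73,852
Total recovery: £369,260 + £73,852 = £443,112

£443,112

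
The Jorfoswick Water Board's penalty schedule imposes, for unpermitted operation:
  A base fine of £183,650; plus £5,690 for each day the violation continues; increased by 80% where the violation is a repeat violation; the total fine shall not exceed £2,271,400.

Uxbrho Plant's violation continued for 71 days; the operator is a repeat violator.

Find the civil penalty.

Per-day component: 71 × £5,690 = £403,990
Base plus per-day: £183,650 + £403,990 = £587,640
Enhancement: 80% of £587,640 = £470,112
Enhanced fine: £587,640 + £470,112 = £1,057,752
Cap at £2,271,400: £1,057,752 is within the cap, no reduction.

£1,057,752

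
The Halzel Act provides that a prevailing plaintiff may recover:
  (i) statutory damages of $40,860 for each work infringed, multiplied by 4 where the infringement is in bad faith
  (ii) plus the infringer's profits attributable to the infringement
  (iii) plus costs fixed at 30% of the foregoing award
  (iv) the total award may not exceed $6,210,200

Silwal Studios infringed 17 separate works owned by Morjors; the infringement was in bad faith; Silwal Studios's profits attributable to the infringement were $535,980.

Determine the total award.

Statutory damages: 17 × $40,860 = $694,620
Multiplied by 4: 4 × $694,620 = $2,778,480
Combined award: $2,778,480 + $535,980 = $3,314,460
Costs: 30% of $3,314,460 = $994,338
Award plus costs: $3,314,460 + $994,338 = $4,308,798
Cap at $6,210,200: $4,308,798 is within the cap, no reduction.

$4,308,798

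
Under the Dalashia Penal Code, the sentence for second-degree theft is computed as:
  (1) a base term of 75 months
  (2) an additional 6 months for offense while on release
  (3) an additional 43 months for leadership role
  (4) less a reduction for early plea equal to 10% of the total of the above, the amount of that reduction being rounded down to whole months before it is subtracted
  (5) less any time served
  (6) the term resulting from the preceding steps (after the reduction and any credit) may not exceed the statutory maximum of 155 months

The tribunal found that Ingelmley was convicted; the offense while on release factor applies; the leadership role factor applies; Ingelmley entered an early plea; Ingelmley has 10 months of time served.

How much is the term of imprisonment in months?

Offense while on release enhancement: +6 months
Leadership role enhancement: +43 months
Adjusted term: 75 months + 6 months + 43 months = 124 months
Early plea reduction: 10% of 124 months = 12 months (rounded down)
After reduction: 124 − 12 = 112 months
Less time served: 112 months − 10 months = 102 months
Cap at 155 months: 102 months is within the cap, no reduction.

102 months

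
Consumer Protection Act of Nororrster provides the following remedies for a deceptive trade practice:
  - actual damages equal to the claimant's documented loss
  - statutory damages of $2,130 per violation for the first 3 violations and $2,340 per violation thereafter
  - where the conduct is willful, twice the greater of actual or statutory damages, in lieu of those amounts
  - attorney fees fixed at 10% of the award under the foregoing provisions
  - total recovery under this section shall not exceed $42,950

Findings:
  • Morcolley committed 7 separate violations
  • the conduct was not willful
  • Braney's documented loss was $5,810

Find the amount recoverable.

First 3 violations: 3 × $2,130 = $6,390
Remaining violations: (7 − 3) × $2,340 = $9,360
Statutory damages: $6,390 + $9,360 = $15,750
Conduct not willful: the in-lieu enhancement does not apply.
Actual plus statutory damages: $5,810 + $15,750 = $21,560
Attorney fees: 10% of $21,560 = $2,156
Total before cap: $21,560 + $2,156 = $23,716
Cap at $42,950: $23,716 is within the cap, no reduction.

Total recovery: $23,716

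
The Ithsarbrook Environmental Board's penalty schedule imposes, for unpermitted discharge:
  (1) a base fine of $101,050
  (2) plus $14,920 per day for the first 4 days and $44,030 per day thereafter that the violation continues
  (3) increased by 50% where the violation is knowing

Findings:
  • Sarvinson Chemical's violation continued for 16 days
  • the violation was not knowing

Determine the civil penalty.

First 4 days: 4 × $14,920 = $59,680
Remaining days: (16 − 4) × $44,030 = $528,360
Per-day component: $59,680 + $528,360 = $588,040
Base plus per-day: $101,050 + $588,040 = $689,090
The violation was not knowing: no 50% increase.

$689,090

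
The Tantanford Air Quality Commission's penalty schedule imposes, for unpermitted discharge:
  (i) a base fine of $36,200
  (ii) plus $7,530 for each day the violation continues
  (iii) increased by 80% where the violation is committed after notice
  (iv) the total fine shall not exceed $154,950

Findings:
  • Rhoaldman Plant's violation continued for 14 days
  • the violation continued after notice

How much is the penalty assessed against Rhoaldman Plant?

$154,950

Per-day component: 14 × $7,530 = $105,420
Base plus per-day: $36,200 + $105,420 = $141,620
Enhancement: 80% of $141,620 = $113,296
Enhanced fine: $141,620 + $113,296 = $254,916
Cap at $154,950: $254,916 exceeds the cap → $154,950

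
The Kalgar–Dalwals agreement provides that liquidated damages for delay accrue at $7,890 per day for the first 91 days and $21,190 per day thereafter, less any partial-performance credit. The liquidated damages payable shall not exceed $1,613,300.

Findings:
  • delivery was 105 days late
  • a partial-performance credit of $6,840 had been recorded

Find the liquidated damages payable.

First 91 days: 91 × $7,890 = $717,990
Remaining days: (105 − 91) × $21,190 = $296,660
Accrued per-day damages: $717,990 + $296,660 = $1,014,650
Less partial-performance credit: $1,014,650 − $6,840 = $1,007,810
Cap at $1,613,300: $1,007,810 is within the cap, no reduction.

$1,007,810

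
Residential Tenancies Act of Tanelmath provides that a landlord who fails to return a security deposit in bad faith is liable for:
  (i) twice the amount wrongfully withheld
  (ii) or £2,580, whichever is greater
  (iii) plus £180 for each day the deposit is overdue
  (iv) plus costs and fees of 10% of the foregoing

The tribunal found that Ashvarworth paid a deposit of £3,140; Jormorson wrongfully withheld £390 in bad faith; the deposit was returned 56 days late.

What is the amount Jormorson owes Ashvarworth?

Doubled: 2 × £390 = £780
Minimum £2,580: £780 is below the minimum → £2,580
Late-return penalty: 56 × £180 = £10,080
Damages plus late penalty: £2,580 + £10,080 = £12,660
Costs and fees: 10% of £12,660 = £1,266
Total recovery: £12,660 + £1,266 = £13,926

Recovery: £13,926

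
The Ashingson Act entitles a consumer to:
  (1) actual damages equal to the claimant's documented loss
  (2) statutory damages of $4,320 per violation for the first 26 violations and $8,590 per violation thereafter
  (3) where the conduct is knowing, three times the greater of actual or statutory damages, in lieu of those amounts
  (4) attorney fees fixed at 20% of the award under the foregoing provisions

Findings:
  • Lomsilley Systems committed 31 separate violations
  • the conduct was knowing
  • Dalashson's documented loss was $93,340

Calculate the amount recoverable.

$558,972

First 26 violations: 26 × $4,320 = $112,320
Remaining violations: (31 − 26) × $8,590 = $42,950
Statutory damages: $112,320 + $42,950 = $155,270
Greater of actual damages ($93,340) or statutory damages ($155,270): $155,270
Trebled: 3 × $155,270 = $465,810
Attorney fees: 20% of $465,810 = $93,162
Total recovery: $465,810 + $93,162 = $558,972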